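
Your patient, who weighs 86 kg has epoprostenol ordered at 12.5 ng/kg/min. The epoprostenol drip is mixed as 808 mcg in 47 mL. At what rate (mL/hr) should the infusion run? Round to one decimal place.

3.8 mL/hr

Dose = 12.5 ng/kg/min × 86 kg = 1075 ng/min
1075 ng/min × 60 min/hr = 64500 ng/hr
Concentration = 808 mcg ÷ 47 mL = 17.19149 mcg/mL = 17191.49 ng/mL
Rate = 64500 ng/hr ÷ 17191.49 ng/mL = 3.751856 mL/hr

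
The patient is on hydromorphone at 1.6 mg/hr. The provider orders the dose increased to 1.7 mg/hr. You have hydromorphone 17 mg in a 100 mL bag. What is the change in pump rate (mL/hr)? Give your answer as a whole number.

At the current dose:
Concentration = 17 mg ÷ 100 mL = 0.17 mg/mL
Rate = 1.6 mg/hr ÷ 0.17 mg/mL = 9.411765 mL/hr
At the new dose:
Rate = 1.7 mg/hr ÷ 0.17 mg/mL = 10 mL/hr
Change = 10 − 9.411765 = 0.5882353 mL/hr → 0.5882353 mL/hr increase

1 mL/hr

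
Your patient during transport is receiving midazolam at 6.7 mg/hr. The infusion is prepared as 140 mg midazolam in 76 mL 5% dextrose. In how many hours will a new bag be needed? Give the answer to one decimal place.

20.9 hours

Concentration = 140 mg ÷ 76 mL = 1.842105 mg/mL
Rate = 6.7 mg/hr ÷ 1.842105 mg/mL = 3.637143 mL/hr
Duration = 76 mL ÷ 3.637143 mL/hr = 20.89552 hr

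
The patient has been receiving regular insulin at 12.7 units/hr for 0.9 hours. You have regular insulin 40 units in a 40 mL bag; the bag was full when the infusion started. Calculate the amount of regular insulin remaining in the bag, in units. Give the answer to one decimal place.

Concentration = 40 units ÷ 40 mL = 1 units/mL
Rate = 12.7 units/hr ÷ 1 units/mL = 12.7 mL/hr
Volume infused = 12.7 mL/hr × 0.9 hr = 11.43 mL
Volume remaining = 40 − 11.43 = 28.57 mL
Drug remaining = 28.57 mL × 1 units/mL = 28.57 units

28.6 units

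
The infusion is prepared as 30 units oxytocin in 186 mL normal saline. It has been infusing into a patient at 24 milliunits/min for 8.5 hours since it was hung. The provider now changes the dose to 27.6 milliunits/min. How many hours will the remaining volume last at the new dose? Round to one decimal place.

10.7 hours

Initial rate:
24 milliunits/min × 60 min/hr = 1440 milliunits/hr
Concentration = 30 units ÷ 186 mL = 0.1612903 units/mL = 161.2903 milliunits/mL
Rate = 1440 milliunits/hr ÷ 161.2903 milliunits/mL = 8.928 mL/hr
Volume infused so far = 8.928 mL/hr × 8.5 hr = 75.888 mL
Volume remaining = 186 − 75.888 = 110.112 mL
New rate:
27.6 milliunits/min × 60 min/hr = 1656 milliunits/hr
Rate = 1656 milliunits/hr ÷ 161.2903 milliunits/mL = 10.2672 mL/hr
Time remaining = 110.112 mL ÷ 10.2672 mL/hr = 10.72464 hr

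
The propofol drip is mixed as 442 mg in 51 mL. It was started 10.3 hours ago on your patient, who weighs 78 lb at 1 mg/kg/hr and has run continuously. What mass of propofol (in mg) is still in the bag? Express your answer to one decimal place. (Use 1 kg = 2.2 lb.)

76.8 mg

Weight = 78 lb ÷ 2.2 lb/kg = 35.45455 kg
Dose = 1 mg/kg/hr × 35.45455 kg = 35.45455 mg/hr
Concentration = 442 mg ÷ 51 mL = 8.666667 mg/mL
Rate = 35.45455 mg/hr ÷ 8.666667 mg/mL = 4.090909 mL/hr
Volume infused = 4.090909 mL/hr × 10.3 hr = 42.13636 mL
Volume remaining = 51 − 42.13636 = 8.863636 mL
Drug remaining = 8.863636 mL × 8.666667 mg/mL = 76.81818 mg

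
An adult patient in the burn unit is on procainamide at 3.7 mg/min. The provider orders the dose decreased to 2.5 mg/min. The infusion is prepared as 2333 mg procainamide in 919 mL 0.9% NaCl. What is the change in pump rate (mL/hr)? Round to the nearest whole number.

28 mL/hr

At the current dose:
3.7 mg/min × 60 min/hr = 222 mg/hr
Concentration = 2333 mg ÷ 919 mL = 2.538629 mg/mL
Rate = 222 mg/hr ÷ 2.538629 mg/mL = 87.44878 mL/hr
At the new dose:
2.5 mg/min × 60 min/hr = 150 mg/hr
Rate = 150 mg/hr ÷ 2.538629 mg/mL = 59.08701 mL/hr
Change = 59.08701 − 87.44878 = -28.36177 mL/hr → 28.36177 mL/hr decrease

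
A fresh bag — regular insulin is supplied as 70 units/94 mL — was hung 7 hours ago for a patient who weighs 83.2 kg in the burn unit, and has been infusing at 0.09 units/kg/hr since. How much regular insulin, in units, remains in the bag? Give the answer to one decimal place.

Dose = 0.09 units/kg/hr × 83.2 kg = 7.488 units/hr
Concentration = 70 units ÷ 94 mL = 0.7446809 units/mL
Rate = 7.488 units/hr ÷ 0.7446809 units/mL = 10.05531 mL/hr
Volume infused = 10.05531 mL/hr × 7 hr = 70.3872 mL
Volume remaining = 94 − 70.3872 = 23.6128 mL
Drug remaining = 23.6128 mL × 0.7446809 units/mL = 17.584 units

17.6 units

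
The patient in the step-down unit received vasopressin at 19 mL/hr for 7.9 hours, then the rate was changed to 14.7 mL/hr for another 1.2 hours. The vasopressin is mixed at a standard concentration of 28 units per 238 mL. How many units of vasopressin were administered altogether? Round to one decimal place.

Concentration = 28 units ÷ 238 mL = 0.1176471 units/mL
Stage 1: 19 mL/hr × 7.9 hr = 150.1 mL → 150.1 mL × 0.1176471 units/mL = 17.65882 units
Stage 2: 14.7 mL/hr × 1.2 hr = 17.64 mL → 17.64 mL × 0.1176471 units/mL = 2.075294 units
Total = 17.65882 + 2.075294 = 19.73412 units

19.7 units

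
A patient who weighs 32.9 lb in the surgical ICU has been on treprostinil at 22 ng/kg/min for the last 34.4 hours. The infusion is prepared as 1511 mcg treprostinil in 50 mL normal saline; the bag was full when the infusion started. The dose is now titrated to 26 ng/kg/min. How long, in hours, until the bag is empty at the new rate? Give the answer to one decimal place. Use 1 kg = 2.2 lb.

35.7 hours

Initial rate:
Weight = 32.9 lb ÷ 2.2 lb/kg = 14.95455 kg
Dose = 22 ng/kg/min × 14.95455 kg = 329 ng/min
329 ng/min × 60 min/hr = 19740 ng/hr
Concentration = 1511 mcg ÷ 50 mL = 30.22 mcg/mL = 30220 ng/mL
Rate = 19740 ng/hr ÷ 30220 ng/mL = 0.6532098 mL/hr
Volume infused so far = 0.6532098 mL/hr × 34.4 hr = 22.47042 mL
Volume remaining = 50 − 22.47042 = 27.52958 mL
New rate:
Dose = 26 ng/kg/min × 14.95455 kg = 388.8182 ng/min
388.8182 ng/min × 60 min/hr = 23329.09 ng/hr
Rate = 23329.09 ng/hr ÷ 30220 ng/mL = 0.7719752 mL/hr
Time remaining = 27.52958 mL ÷ 0.7719752 mL/hr = 35.66123 hr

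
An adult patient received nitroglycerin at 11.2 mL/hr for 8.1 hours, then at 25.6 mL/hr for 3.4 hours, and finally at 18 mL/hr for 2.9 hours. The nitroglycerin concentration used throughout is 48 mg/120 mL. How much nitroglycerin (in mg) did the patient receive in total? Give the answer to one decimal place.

Concentration = 48 mg ÷ 120 mL = 0.4 mg/mL
Stage 1: 11.2 mL/hr × 8.1 hr = 90.72 mL → 90.72 mL × 0.4 mg/mL = 36.288 mg
Stage 2: 25.6 mL/hr × 3.4 hr = 87.04 mL → 87.04 mL × 0.4 mg/mL = 34.816 mg
Stage 3: 18 mL/hr × 2.9 hr = 52.2 mL → 52.2 mL × 0.4 mg/mL = 20.88 mg
Total = 36.288 + 34.816 + 20.88 = 91.984 mg

92.0 mg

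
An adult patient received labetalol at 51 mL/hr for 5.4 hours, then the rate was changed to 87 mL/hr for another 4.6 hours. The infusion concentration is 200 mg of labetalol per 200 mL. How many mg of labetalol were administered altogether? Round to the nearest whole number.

Concentration = 200 mg ÷ 200 mL = 1 mg/mL
Stage 1: 51 mL/hr × 5.4 hr = 275.4 mL → 275.4 mL × 1 mg/mL = 275.4 mg
Stage 2: 87 mL/hr × 4.6 hr = 400.2 mL → 400.2 mL × 1 mg/mL = 400.2 mg
Total = 275.4 + 400.2 = 675.6 mg

676 mg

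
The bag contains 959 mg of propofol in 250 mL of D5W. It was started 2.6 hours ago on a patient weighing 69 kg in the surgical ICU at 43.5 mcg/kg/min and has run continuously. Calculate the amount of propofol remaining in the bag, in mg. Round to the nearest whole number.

Dose = 43.5 mcg/kg/min × 69 kg = 3001.5 mcg/min
3001.5 mcg/min × 60 min/hr = 180090 mcg/hr
Concentration = 959 mg ÷ 250 mL = 3.836 mg/mL = 3836 mcg/mL
Rate = 180090 mcg/hr ÷ 3836 mcg/mL = 46.94734 mL/hr
Volume infused = 46.94734 mL/hr × 2.6 hr = 122.0631 mL
Volume remaining = 250 − 122.0631 = 127.9369 mL
Drug remaining = 127.9369 mL × 3836 mcg/mL = 490766 mcg = 490.766 mg

491 mg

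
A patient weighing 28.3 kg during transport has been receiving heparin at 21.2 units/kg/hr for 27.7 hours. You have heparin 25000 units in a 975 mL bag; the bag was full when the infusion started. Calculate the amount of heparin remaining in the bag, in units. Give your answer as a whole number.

Dose = 21.2 units/kg/hr × 28.3 kg = 599.96 units/hr
Concentration = 25000 units ÷ 975 mL = 25.64103 units/mL
Rate = 599.96 units/hr ÷ 25.64103 units/mL = 23.39844 mL/hr
Volume infused = 23.39844 mL/hr × 27.7 hr = 648.1368 mL
Volume remaining = 975 − 648.1368 = 326.8632 mL
Drug remaining = 326.8632 mL × 25.64103 units/mL = 8381.108 units

8381 units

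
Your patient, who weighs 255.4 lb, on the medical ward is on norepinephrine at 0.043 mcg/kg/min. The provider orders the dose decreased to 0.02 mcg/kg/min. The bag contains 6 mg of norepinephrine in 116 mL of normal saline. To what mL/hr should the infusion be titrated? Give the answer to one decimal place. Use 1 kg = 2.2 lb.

Weight = 255.4 lb ÷ 2.2 lb/kg = 116.0909 kg
Dose = 0.02 mcg/kg/min × 116.0909 kg = 2.321818 mcg/min
2.321818 mcg/min × 60 min/hr = 139.3091 mcg/hr
Concentration = 6 mg ÷ 116 mL = 0.05172414 mg/mL = 51.72414 mcg/mL
Rate = 139.3091 mcg/hr ÷ 51.72414 mcg/mL = 2.693309 mL/hr

2.7 mL/hr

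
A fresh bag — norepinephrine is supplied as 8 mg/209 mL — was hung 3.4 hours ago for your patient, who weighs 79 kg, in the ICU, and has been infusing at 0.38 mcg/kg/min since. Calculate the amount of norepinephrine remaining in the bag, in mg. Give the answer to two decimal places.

1.88 mg

Dose = 0.38 mcg/kg/min × 79 kg = 30.02 mcg/min
30.02 mcg/min × 60 min/hr = 1801.2 mcg/hr
Concentration = 8 mg ÷ 209 mL = 0.03827751 mg/mL = 38.27751 mcg/mL
Rate = 1801.2 mcg/hr ÷ 38.27751 mcg/mL = 47.05635 mL/hr
Volume infused = 47.05635 mL/hr × 3.4 hr = 159.9916 mL
Volume remaining = 209 − 159.9916 = 49.00841 mL
Drug remaining = 49.00841 mL × 38.27751 mcg/mL = 1875.92 mcg = 1.87592 mg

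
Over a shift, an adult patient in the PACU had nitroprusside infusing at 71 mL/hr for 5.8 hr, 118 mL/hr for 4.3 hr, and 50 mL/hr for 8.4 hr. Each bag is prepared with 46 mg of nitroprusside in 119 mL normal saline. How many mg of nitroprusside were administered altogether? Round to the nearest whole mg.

Concentration = 46 mg ÷ 119 mL = 0.3865546 mg/mL
Stage 1: 71 mL/hr × 5.8 hr = 411.8 mL → 411.8 mL × 0.3865546 mg/mL = 159.1832 mg
Stage 2: 118 mL/hr × 4.3 hr = 507.4 mL → 507.4 mL × 0.3865546 mg/mL = 196.1378 mg
Stage 3: 50 mL/hr × 8.4 hr = 420 mL → 420 mL × 0.3865546 mg/mL = 162.3529 mg
Total = 159.1832 + 196.1378 + 162.3529 = 517.6739 mg

518 mg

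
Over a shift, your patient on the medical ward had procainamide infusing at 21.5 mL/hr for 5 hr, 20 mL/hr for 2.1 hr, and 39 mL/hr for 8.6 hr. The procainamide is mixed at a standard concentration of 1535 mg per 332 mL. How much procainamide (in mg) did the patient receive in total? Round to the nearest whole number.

2242 mg

Concentration = 1535 mg ÷ 332 mL = 4.623494 mg/mL
Stage 1: 21.5 mL/hr × 5 hr = 107.5 mL → 107.5 mL × 4.623494 mg/mL = 497.0256 mg
Stage 2: 20 mL/hr × 2.1 hr = 42 mL → 42 mL × 4.623494 mg/mL = 194.1867 mg
Stage 3: 39 mL/hr × 8.6 hr = 335.4 mL → 335.4 mL × 4.623494 mg/mL = 1550.72 mg
Total = 497.0256 + 194.1867 + 1550.72 = 2241.932 mg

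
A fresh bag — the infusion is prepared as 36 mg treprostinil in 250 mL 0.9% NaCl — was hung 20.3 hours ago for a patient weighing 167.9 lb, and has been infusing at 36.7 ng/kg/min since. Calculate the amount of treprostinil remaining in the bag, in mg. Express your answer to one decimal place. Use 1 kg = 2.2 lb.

Weight = 167.9 lb ÷ 2.2 lb/kg = 76.31818 kg
Dose = 36.7 ng/kg/min × 76.31818 kg = 2800.877 ng/min
2800.877 ng/min × 60 min/hr = 168052.6 ng/hr
Concentration = 36 mg ÷ 250 mL = 0.144 mg/mL = 144000 ng/mL
Rate = 168052.6 ng/hr ÷ 144000 ng/mL = 1.167032 mL/hr
Volume infused = 1.167032 mL/hr × 20.3 hr = 23.69075 mL
Volume remaining = 250 − 23.69075 = 226.3092 mL
Drug remaining = 226.3092 mL × 144000 ng/mL = 32588531 ng = 32.58853 mg

32.6 mg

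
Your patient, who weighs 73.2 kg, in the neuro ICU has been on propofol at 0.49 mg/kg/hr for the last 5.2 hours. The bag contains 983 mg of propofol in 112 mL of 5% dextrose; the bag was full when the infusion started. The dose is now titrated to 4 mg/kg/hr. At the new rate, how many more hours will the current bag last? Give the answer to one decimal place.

2.7 hours

Initial rate:
Dose = 0.49 mg/kg/hr × 73.2 kg = 35.868 mg/hr
Concentration = 983 mg ÷ 112 mL = 8.776786 mg/mL
Rate = 35.868 mg/hr ÷ 8.776786 mg/mL = 4.08669 mL/hr
Volume infused so far = 4.08669 mL/hr × 5.2 hr = 21.25079 mL
Volume remaining = 112 − 21.25079 = 90.74921 mL
New rate:
Dose = 4 mg/kg/hr × 73.2 kg = 292.8 mg/hr
Rate = 292.8 mg/hr ÷ 8.776786 mg/mL = 33.36073 mL/hr
Time remaining = 90.74921 mL ÷ 33.36073 mL/hr = 2.72024 hr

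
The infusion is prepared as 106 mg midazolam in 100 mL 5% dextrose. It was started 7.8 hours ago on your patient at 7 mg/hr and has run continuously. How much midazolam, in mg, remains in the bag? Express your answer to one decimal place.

51.4 mg

Concentration = 106 mg ÷ 100 mL = 1.06 mg/mL
Rate = 7 mg/hr ÷ 1.06 mg/mL = 6.603774 mL/hr
Volume infused = 6.603774 mL/hr × 7.8 hr = 51.50943 mL
Volume remaining = 100 − 51.50943 = 48.49057 mL
Drug remaining = 48.49057 mL × 1.06 mg/mL = 51.4 mg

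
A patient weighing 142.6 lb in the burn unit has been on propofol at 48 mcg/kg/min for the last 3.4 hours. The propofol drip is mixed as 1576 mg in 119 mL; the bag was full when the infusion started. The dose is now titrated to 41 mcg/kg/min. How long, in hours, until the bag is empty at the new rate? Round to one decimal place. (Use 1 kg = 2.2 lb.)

Initial rate:
Weight = 142.6 lb ÷ 2.2 lb/kg = 64.81818 kg
Dose = 48 mcg/kg/min × 64.81818 kg = 3111.273 mcg/min
3111.273 mcg/min × 60 min/hr = 186676.4 mcg/hr
Concentration = 1576 mg ÷ 119 mL = 13.2437 mg/mL = 13243.7 mcg/mL
Rate = 186676.4 mcg/hr ÷ 13243.7 mcg/mL = 14.09549 mL/hr
Volume infused so far = 14.09549 mL/hr × 3.4 hr = 47.92466 mL
Volume remaining = 119 − 47.92466 = 71.07534 mL
New rate:
Dose = 41 mcg/kg/min × 64.81818 kg = 2657.545 mcg/min
2657.545 mcg/min × 60 min/hr = 159452.7 mcg/hr
Rate = 159452.7 mcg/hr ÷ 13243.7 mcg/mL = 12.0399 mL/hr
Time remaining = 71.07534 mL ÷ 12.0399 mL/hr = 5.903319 hr

5.9 hours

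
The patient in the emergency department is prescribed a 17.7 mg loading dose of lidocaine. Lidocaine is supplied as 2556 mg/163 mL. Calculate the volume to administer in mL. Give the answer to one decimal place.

1.1 mL

Concentration = 2556 mg ÷ 163 mL = 15.68098 mg/mL
Volume = 17.7 mg ÷ 15.68098 mg/mL = 1.128756 mL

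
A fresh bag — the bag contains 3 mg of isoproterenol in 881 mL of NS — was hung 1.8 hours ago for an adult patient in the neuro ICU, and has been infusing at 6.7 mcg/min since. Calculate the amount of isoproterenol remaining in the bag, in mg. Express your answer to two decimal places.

2.28 mg

6.7 mcg/min × 60 min/hr = 402 mcg/hr
Concentration = 3 mg ÷ 881 mL = 0.003405221 mg/mL = 3.405221 mcg/mL
Rate = 402 mcg/hr ÷ 3.405221 mcg/mL = 118.054 mL/hr
Volume infused = 118.054 mL/hr × 1.8 hr = 212.4972 mL
Volume remaining = 881 − 212.4972 = 668.5028 mL
Drug remaining = 668.5028 mL × 3.405221 mcg/mL = 2276.4 mcg = 2.2764 mg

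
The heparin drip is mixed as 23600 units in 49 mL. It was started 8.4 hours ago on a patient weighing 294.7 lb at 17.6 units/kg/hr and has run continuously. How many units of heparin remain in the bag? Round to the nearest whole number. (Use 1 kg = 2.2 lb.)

3796 units

Weight = 294.7 lb ÷ 2.2 lb/kg = 133.9545 kg
Dose = 17.6 units/kg/hr × 133.9545 kg = 2357.6 units/hr
Concentration = 23600 units ÷ 49 mL = 481.6327 units/mL
Rate = 2357.6 units/hr ÷ 481.6327 units/mL = 4.895017 mL/hr
Volume infused = 4.895017 mL/hr × 8.4 hr = 41.11814 mL
Volume remaining = 49 − 41.11814 = 7.881858 mL
Drug remaining = 7.881858 mL × 481.6327 units/mL = 3796.16 units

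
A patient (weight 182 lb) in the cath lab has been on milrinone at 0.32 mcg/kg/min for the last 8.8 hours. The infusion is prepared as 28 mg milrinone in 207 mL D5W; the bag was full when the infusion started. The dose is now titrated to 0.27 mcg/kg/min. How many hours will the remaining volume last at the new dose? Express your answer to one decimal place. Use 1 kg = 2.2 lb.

10.5 hours

Initial rate:
Weight = 182 lb ÷ 2.2 lb/kg = 82.72727 kg
Dose = 0.32 mcg/kg/min × 82.72727 kg = 26.47273 mcg/min
26.47273 mcg/min × 60 min/hr = 1588.364 mcg/hr
Concentration = 28 mg ÷ 207 mL = 0.1352657 mg/mL = 135.2657 mcg/mL
Rate = 1588.364 mcg/hr ÷ 135.2657 mcg/mL = 11.74255 mL/hr
Volume infused so far = 11.74255 mL/hr × 8.8 hr = 103.3344 mL
Volume remaining = 207 − 103.3344 = 103.6656 mL
New rate:
Dose = 0.27 mcg/kg/min × 82.72727 kg = 22.33636 mcg/min
22.33636 mcg/min × 60 min/hr = 1340.182 mcg/hr
Rate = 1340.182 mcg/hr ÷ 135.2657 mcg/mL = 9.907773 mL/hr
Time remaining = 103.6656 mL ÷ 9.907773 mL/hr = 10.46306 hr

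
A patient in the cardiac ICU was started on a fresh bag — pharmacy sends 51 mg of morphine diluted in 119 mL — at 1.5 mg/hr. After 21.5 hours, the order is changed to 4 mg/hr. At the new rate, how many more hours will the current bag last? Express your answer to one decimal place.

4.7 hours

Initial rate:
Concentration = 51 mg ÷ 119 mL = 0.4285714 mg/mL
Rate = 1.5 mg/hr ÷ 0.4285714 mg/mL = 3.5 mL/hr
Volume infused so far = 3.5 mL/hr × 21.5 hr = 75.25 mL
Volume remaining = 119 − 75.25 = 43.75 mL
New rate:
Rate = 4 mg/hr ÷ 0.4285714 mg/mL = 9.333333 mL/hr
Time remaining = 43.75 mL ÷ 9.333333 mL/hr = 4.6875 hr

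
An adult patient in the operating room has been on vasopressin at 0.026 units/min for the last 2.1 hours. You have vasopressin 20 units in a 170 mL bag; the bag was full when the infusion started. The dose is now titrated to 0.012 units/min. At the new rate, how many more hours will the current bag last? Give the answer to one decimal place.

Initial rate:
0.026 units/min × 60 min/hr = 1.56 units/hr
Concentration = 20 units ÷ 170 mL = 0.1176471 units/mL
Rate = 1.56 units/hr ÷ 0.1176471 units/mL = 13.26 mL/hr
Volume infused so far = 13.26 mL/hr × 2.1 hr = 27.846 mL
Volume remaining = 170 − 27.846 = 142.154 mL
New rate:
0.012 units/min × 60 min/hr = 0.72 units/hr
Rate = 0.72 units/hr ÷ 0.1176471 units/mL = 6.12 mL/hr
Time remaining = 142.154 mL ÷ 6.12 mL/hr = 23.22778 hr

23.2 hours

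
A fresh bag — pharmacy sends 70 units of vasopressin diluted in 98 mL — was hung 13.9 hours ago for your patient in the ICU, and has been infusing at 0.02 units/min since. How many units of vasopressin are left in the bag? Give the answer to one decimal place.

0.02 units/min × 60 min/hr = 1.2 units/hr
Concentration = 70 units ÷ 98 mL = 0.7142857 units/mL
Rate = 1.2 units/hr ÷ 0.7142857 units/mL = 1.68 mL/hr
Volume infused = 1.68 mL/hr × 13.9 hr = 23.352 mL
Volume remaining = 98 − 23.352 = 74.648 mL
Drug remaining = 74.648 mL × 0.7142857 units/mL = 53.32 units

53.3 units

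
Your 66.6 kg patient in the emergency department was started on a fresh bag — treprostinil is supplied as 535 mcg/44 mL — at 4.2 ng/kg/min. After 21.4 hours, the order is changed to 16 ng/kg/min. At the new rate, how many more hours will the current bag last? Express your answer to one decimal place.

2.8 hours

Initial rate:
Dose = 4.2 ng/kg/min × 66.6 kg = 279.72 ng/min
279.72 ng/min × 60 min/hr = 16783.2 ng/hr
Concentration = 535 mcg ÷ 44 mL = 12.15909 mcg/mL = 12159.09 ng/mL
Rate = 16783.2 ng/hr ÷ 12159.09 ng/mL = 1.380301 mL/hr
Volume infused so far = 1.380301 mL/hr × 21.4 hr = 29.53843 mL
Volume remaining = 44 − 29.53843 = 14.46157 mL
New rate:
Dose = 16 ng/kg/min × 66.6 kg = 1065.6 ng/min
1065.6 ng/min × 60 min/hr = 63936 ng/hr
Rate = 63936 ng/hr ÷ 12159.09 ng/mL = 5.258288 mL/hr
Time remaining = 14.46157 mL ÷ 5.258288 mL/hr = 2.750243 hr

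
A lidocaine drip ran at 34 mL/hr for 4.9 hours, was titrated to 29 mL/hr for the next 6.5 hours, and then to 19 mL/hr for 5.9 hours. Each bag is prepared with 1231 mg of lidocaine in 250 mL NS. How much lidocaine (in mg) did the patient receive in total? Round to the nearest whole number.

Concentration = 1231 mg ÷ 250 mL = 4.924 mg/mL
Stage 1: 34 mL/hr × 4.9 hr = 166.6 mL → 166.6 mL × 4.924 mg/mL = 820.3384 mg
Stage 2: 29 mL/hr × 6.5 hr = 188.5 mL → 188.5 mL × 4.924 mg/mL = 928.174 mg
Stage 3: 19 mL/hr × 5.9 hr = 112.1 mL → 112.1 mL × 4.924 mg/mL = 551.9804 mg
Total = 820.3384 + 928.174 + 551.9804 = 2300.493 mg

2300 mg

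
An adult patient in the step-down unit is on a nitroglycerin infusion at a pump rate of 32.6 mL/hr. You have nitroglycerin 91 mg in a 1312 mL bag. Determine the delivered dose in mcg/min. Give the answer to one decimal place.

37.7 mcg/min

Concentration = 91 mg ÷ 1312 mL = 0.06935976 mg/mL = 69.35976 mcg/mL
Drug rate = 32.6 mL/hr × 69.35976 mcg/mL = 2261.128 mcg/hr
2261.128 mcg/hr ÷ 60 min/hr = 37.68547 mcg/min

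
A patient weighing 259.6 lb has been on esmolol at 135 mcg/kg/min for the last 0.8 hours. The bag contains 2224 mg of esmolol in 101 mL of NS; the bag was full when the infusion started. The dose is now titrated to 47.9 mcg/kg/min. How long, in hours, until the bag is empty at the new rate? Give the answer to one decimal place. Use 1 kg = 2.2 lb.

4.3 hours

Initial rate:
Weight = 259.6 lb ÷ 2.2 lb/kg = 118 kg
Dose = 135 mcg/kg/min × 118 kg = 15930 mcg/min
15930 mcg/min × 60 min/hr = 955800 mcg/hr
Concentration = 2224 mg ÷ 101 mL = 22.0198 mg/mL = 22019.8 mcg/mL
Rate = 955800 mcg/hr ÷ 22019.8 mcg/mL = 43.40638 mL/hr
Volume infused so far = 43.40638 mL/hr × 0.8 hr = 34.72511 mL
Volume remaining = 101 − 34.72511 = 66.27489 mL
New rate:
Dose = 47.9 mcg/kg/min × 118 kg = 5652.2 mcg/min
5652.2 mcg/min × 60 min/hr = 339132 mcg/hr
Rate = 339132 mcg/hr ÷ 22019.8 mcg/mL = 15.40123 mL/hr
Time remaining = 66.27489 mL ÷ 15.40123 mL/hr = 4.303221 hr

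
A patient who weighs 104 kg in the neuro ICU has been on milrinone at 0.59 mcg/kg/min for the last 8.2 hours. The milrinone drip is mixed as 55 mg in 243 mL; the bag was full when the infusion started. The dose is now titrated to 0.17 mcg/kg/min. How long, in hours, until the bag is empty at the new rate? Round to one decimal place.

Initial rate:
Dose = 0.59 mcg/kg/min × 104 kg = 61.36 mcg/min
61.36 mcg/min × 60 min/hr = 3681.6 mcg/hr
Concentration = 55 mg ÷ 243 mL = 0.2263374 mg/mL = 226.3374 mcg/mL
Rate = 3681.6 mcg/hr ÷ 226.3374 mcg/mL = 16.26598 mL/hr
Volume infused so far = 16.26598 mL/hr × 8.2 hr = 133.381 mL
Volume remaining = 243 − 133.381 = 109.619 mL
New rate:
Dose = 0.17 mcg/kg/min × 104 kg = 17.68 mcg/min
17.68 mcg/min × 60 min/hr = 1060.8 mcg/hr
Rate = 1060.8 mcg/hr ÷ 226.3374 mcg/mL = 4.686807 mL/hr
Time remaining = 109.619 mL ÷ 4.686807 mL/hr = 23.38884 hr

23.4 hours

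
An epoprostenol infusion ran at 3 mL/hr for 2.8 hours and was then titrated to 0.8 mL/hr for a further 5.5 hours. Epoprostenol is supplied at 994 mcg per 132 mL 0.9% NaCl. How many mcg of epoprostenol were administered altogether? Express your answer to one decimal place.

96.4 mcg

Concentration = 994 mcg ÷ 132 mL = 7.530303 mcg/mL
Stage 1: 3 mL/hr × 2.8 hr = 8.4 mL → 8.4 mL × 7.530303 mcg/mL = 63.25455 mcg
Stage 2: 0.8 mL/hr × 5.5 hr = 4.4 mL → 4.4 mL × 7.530303 mcg/mL = 33.13333 mcg
Total = 63.25455 + 33.13333 = 96.38788 mcg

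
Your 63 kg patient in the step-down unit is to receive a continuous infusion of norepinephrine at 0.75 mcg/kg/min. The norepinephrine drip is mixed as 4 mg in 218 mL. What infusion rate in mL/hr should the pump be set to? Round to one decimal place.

154.5 mL/hr

Dose = 0.75 mcg/kg/min × 63 kg = 47.25 mcg/min
47.25 mcg/min × 60 min/hr = 2835 mcg/hr
Concentration = 4 mg ÷ 218 mL = 0.01834862 mg/mL = 18.34862 mcg/mL
Rate = 2835 mcg/hr ÷ 18.34862 mcg/mL = 154.5075 mL/hr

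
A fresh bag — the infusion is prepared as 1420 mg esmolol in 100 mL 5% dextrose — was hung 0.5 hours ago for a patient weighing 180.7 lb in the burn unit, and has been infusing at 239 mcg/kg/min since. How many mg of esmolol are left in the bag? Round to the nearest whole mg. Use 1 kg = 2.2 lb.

831 mg

Weight = 180.7 lb ÷ 2.2 lb/kg = 82.13636 kg
Dose = 239 mcg/kg/min × 82.13636 kg = 19630.59 mcg/min
19630.59 mcg/min × 60 min/hr = 1177835 mcg/hr
Concentration = 1420 mg ÷ 100 mL = 14.2 mg/mL = 14200 mcg/mL
Rate = 1177835 mcg/hr ÷ 14200 mcg/mL = 82.94616 mL/hr
Volume infused = 82.94616 mL/hr × 0.5 hr = 41.47308 mL
Volume remaining = 100 − 41.47308 = 58.52692 mL
Drug remaining = 58.52692 mL × 14200 mcg/mL = 831082.3 mcg = 831.0823 mg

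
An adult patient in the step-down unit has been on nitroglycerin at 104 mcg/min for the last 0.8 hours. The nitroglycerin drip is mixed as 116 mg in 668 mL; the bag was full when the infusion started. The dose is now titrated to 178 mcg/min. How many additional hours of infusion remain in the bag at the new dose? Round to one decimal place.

10.4 hours

Initial rate:
104 mcg/min × 60 min/hr = 6240 mcg/hr
Concentration = 116 mg ÷ 668 mL = 0.1736527 mg/mL = 173.6527 mcg/mL
Rate = 6240 mcg/hr ÷ 173.6527 mcg/mL = 35.93379 mL/hr
Volume infused so far = 35.93379 mL/hr × 0.8 hr = 28.74703 mL
Volume remaining = 668 − 28.74703 = 639.253 mL
New rate:
178 mcg/min × 60 min/hr = 10680 mcg/hr
Rate = 10680 mcg/hr ÷ 173.6527 mcg/mL = 61.50207 mL/hr
Time remaining = 639.253 mL ÷ 61.50207 mL/hr = 10.39401 hr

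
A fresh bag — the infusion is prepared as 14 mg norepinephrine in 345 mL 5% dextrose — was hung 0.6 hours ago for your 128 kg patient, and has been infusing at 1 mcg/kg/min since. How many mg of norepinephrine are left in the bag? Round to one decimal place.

Dose = 1 mcg/kg/min × 128 kg = 128 mcg/min
128 mcg/min × 60 min/hr = 7680 mcg/hr
Concentration = 14 mg ÷ 345 mL = 0.04057971 mg/mL = 40.57971 mcg/mL
Rate = 7680 mcg/hr ÷ 40.57971 mcg/mL = 189.2571 mL/hr
Volume infused = 189.2571 mL/hr × 0.6 hr = 113.5543 mL
Volume remaining = 345 − 113.5543 = 231.4457 mL
Drug remaining = 231.4457 mL × 40.57971 mcg/mL = 9392 mcg = 9.392 mg

9.4 mg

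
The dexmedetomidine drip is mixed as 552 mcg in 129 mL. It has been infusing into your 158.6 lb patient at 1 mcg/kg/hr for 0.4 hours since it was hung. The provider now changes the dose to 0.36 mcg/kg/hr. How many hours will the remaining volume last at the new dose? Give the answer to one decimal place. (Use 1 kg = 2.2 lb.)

Initial rate:
Weight = 158.6 lb ÷ 2.2 lb/kg = 72.09091 kg
Dose = 1 mcg/kg/hr × 72.09091 kg = 72.09091 mcg/hr
Concentration = 552 mcg ÷ 129 mL = 4.27907 mcg/mL
Rate = 72.09091 mcg/hr ÷ 4.27907 mcg/mL = 16.84733 mL/hr
Volume infused so far = 16.84733 mL/hr × 0.4 hr = 6.738933 mL
Volume remaining = 129 − 6.738933 = 122.2611 mL
New rate:
Dose = 0.36 mcg/kg/hr × 72.09091 kg = 25.95273 mcg/hr
Rate = 25.95273 mcg/hr ÷ 4.27907 mcg/mL = 6.06504 mL/hr
Time remaining = 122.2611 mL ÷ 6.06504 mL/hr = 20.15833 hr

20.2 hours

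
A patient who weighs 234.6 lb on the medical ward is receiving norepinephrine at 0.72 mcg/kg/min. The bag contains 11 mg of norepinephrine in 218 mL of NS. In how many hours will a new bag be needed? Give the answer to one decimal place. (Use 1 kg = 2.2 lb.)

2.4 hours

Weight = 234.6 lb ÷ 2.2 lb/kg = 106.6364 kg
Dose = 0.72 mcg/kg/min × 106.6364 kg = 76.77818 mcg/min
76.77818 mcg/min × 60 min/hr = 4606.691 mcg/hr
Concentration = 11 mg ÷ 218 mL = 0.05045872 mg/mL = 50.45872 mcg/mL
Rate = 4606.691 mcg/hr ÷ 50.45872 mcg/mL = 91.29624 mL/hr
Duration = 218 mL ÷ 91.29624 mL/hr = 2.387831 hr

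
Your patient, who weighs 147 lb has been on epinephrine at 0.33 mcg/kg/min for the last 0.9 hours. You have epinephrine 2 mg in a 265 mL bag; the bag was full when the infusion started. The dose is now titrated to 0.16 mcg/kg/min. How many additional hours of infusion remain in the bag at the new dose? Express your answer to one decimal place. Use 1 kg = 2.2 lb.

1.3 hours

Initial rate:
Weight = 147 lb ÷ 2.2 lb/kg = 66.81818 kg
Dose = 0.33 mcg/kg/min × 66.81818 kg = 22.05 mcg/min
22.05 mcg/min × 60 min/hr = 1323 mcg/hr
Concentration = 2 mg ÷ 265 mL = 0.00754717 mg/mL = 7.54717 mcg/mL
Rate = 1323 mcg/hr ÷ 7.54717 mcg/mL = 175.2975 mL/hr
Volume infused so far = 175.2975 mL/hr × 0.9 hr = 157.7677 mL
Volume remaining = 265 − 157.7677 = 107.2323 mL
New rate:
Dose = 0.16 mcg/kg/min × 66.81818 kg = 10.69091 mcg/min
10.69091 mcg/min × 60 min/hr = 641.4545 mcg/hr
Rate = 641.4545 mcg/hr ÷ 7.54717 mcg/mL = 84.99273 mL/hr
Time remaining = 107.2323 mL ÷ 84.99273 mL/hr = 1.261664 hr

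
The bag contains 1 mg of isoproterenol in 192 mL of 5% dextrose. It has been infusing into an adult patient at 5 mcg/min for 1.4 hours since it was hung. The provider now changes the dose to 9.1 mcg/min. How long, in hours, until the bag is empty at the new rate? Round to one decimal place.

1.1 hours

Initial rate:
5 mcg/min × 60 min/hr = 300 mcg/hr
Concentration = 1 mg ÷ 192 mL = 0.005208333 mg/mL = 5.208333 mcg/mL
Rate = 300 mcg/hr ÷ 5.208333 mcg/mL = 57.6 mL/hr
Volume infused so far = 57.6 mL/hr × 1.4 hr = 80.64 mL
Volume remaining = 192 − 80.64 = 111.36 mL
New rate:
9.1 mcg/min × 60 min/hr = 546 mcg/hr
Rate = 546 mcg/hr ÷ 5.208333 mcg/mL = 104.832 mL/hr
Time remaining = 111.36 mL ÷ 104.832 mL/hr = 1.062271 hr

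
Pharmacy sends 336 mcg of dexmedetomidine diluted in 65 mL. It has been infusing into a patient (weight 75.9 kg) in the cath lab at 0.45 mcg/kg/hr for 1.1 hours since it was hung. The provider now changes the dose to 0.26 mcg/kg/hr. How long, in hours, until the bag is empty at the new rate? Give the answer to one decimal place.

15.1 hours

Initial rate:
Dose = 0.45 mcg/kg/hr × 75.9 kg = 34.155 mcg/hr
Concentration = 336 mcg ÷ 65 mL = 5.169231 mcg/mL
Rate = 34.155 mcg/hr ÷ 5.169231 mcg/mL = 6.607366 mL/hr
Volume infused so far = 6.607366 mL/hr × 1.1 hr = 7.268103 mL
Volume remaining = 65 − 7.268103 = 57.7319 mL
New rate:
Dose = 0.26 mcg/kg/hr × 75.9 kg = 19.734 mcg/hr
Rate = 19.734 mcg/hr ÷ 5.169231 mcg/mL = 3.817589 mL/hr
Time remaining = 57.7319 mL ÷ 3.817589 mL/hr = 15.12261 hr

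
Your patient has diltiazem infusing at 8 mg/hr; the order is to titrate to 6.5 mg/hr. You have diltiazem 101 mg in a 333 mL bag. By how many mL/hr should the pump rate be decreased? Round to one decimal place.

At the current dose:
Concentration = 101 mg ÷ 333 mL = 0.3033033 mg/mL
Rate = 8 mg/hr ÷ 0.3033033 mg/mL = 26.37624 mL/hr
At the new dose:
Rate = 6.5 mg/hr ÷ 0.3033033 mg/mL = 21.43069 mL/hr
Change = 21.43069 − 26.37624 = -4.945545 mL/hr → 4.945545 mL/hr decrease

4.9 mL/hr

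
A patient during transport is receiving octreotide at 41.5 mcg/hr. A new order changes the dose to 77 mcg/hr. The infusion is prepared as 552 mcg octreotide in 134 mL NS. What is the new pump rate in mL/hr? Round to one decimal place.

Concentration = 552 mcg ÷ 134 mL = 4.119403 mcg/mL
Rate = 77 mcg/hr ÷ 4.119403 mcg/mL = 18.69203 mL/hr

18.7 mL/hr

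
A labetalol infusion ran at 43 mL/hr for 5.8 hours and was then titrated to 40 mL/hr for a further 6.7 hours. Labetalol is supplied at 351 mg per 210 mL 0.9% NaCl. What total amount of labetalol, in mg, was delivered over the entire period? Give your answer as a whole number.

865 mg

Concentration = 351 mg ÷ 210 mL = 1.671429 mg/mL
Stage 1: 43 mL/hr × 5.8 hr = 249.4 mL → 249.4 mL × 1.671429 mg/mL = 416.8543 mg
Stage 2: 40 mL/hr × 6.7 hr = 268 mL → 268 mL × 1.671429 mg/mL = 447.9429 mg
Total = 416.8543 + 447.9429 = 864.7971 mg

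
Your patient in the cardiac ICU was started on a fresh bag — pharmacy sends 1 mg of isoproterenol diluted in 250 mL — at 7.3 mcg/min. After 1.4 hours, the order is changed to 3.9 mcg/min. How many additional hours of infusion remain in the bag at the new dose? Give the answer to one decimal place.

1.7 hours

Initial rate:
7.3 mcg/min × 60 min/hr = 438 mcg/hr
Concentration = 1 mg ÷ 250 mL = 0.004 mg/mL = 4 mcg/mL
Rate = 438 mcg/hr ÷ 4 mcg/mL = 109.5 mL/hr
Volume infused so far = 109.5 mL/hr × 1.4 hr = 153.3 mL
Volume remaining = 250 − 153.3 = 96.7 mL
New rate:
3.9 mcg/min × 60 min/hr = 234 mcg/hr
Rate = 234 mcg/hr ÷ 4 mcg/mL = 58.5 mL/hr
Time remaining = 96.7 mL ÷ 58.5 mL/hr = 1.652991 hr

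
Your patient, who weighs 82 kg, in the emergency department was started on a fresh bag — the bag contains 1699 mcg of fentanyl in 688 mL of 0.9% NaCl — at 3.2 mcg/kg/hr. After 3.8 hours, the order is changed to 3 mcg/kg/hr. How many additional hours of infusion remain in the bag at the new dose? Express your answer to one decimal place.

Initial rate:
Dose = 3.2 mcg/kg/hr × 82 kg = 262.4 mcg/hr
Concentration = 1699 mcg ÷ 688 mL = 2.469477 mcg/mL
Rate = 262.4 mcg/hr ÷ 2.469477 mcg/mL = 106.2573 mL/hr
Volume infused so far = 106.2573 mL/hr × 3.8 hr = 403.7778 mL
Volume remaining = 688 − 403.7778 = 284.2222 mL
New rate:
Dose = 3 mcg/kg/hr × 82 kg = 246 mcg/hr
Rate = 246 mcg/hr ÷ 2.469477 mcg/mL = 99.61624 mL/hr
Time remaining = 284.2222 mL ÷ 99.61624 mL/hr = 2.853171 hr

2.9 hours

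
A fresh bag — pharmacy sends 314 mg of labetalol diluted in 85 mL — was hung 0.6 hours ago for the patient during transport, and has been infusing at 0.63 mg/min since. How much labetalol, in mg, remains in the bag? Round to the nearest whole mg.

291 mg

0.63 mg/min × 60 min/hr = 37.8 mg/hr
Concentration = 314 mg ÷ 85 mL = 3.694118 mg/mL
Rate = 37.8 mg/hr ÷ 3.694118 mg/mL = 10.23248 mL/hr
Volume infused = 10.23248 mL/hr × 0.6 hr = 6.13949 mL
Volume remaining = 85 − 6.13949 = 78.86051 mL
Drug remaining = 78.86051 mL × 3.694118 mg/mL = 291.32 mg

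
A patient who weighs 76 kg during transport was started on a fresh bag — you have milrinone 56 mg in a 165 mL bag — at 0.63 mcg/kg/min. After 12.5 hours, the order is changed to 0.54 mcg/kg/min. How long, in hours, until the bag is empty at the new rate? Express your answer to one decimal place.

Initial rate:
Dose = 0.63 mcg/kg/min × 76 kg = 47.88 mcg/min
47.88 mcg/min × 60 min/hr = 2872.8 mcg/hr
Concentration = 56 mg ÷ 165 mL = 0.3393939 mg/mL = 339.3939 mcg/mL
Rate = 2872.8 mcg/hr ÷ 339.3939 mcg/mL = 8.4645 mL/hr
Volume infused so far = 8.4645 mL/hr × 12.5 hr = 105.8063 mL
Volume remaining = 165 − 105.8063 = 59.19375 mL
New rate:
Dose = 0.54 mcg/kg/min × 76 kg = 41.04 mcg/min
41.04 mcg/min × 60 min/hr = 2462.4 mcg/hr
Rate = 2462.4 mcg/hr ÷ 339.3939 mcg/mL = 7.255286 mL/hr
Time remaining = 59.19375 mL ÷ 7.255286 mL/hr = 8.158707 hr

8.2 hours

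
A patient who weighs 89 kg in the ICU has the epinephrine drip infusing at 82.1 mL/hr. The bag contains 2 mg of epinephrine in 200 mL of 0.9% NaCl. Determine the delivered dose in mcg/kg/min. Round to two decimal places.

0.15 mcg/kg/min

Concentration = 2 mg ÷ 200 mL = 0.01 mg/mL = 10 mcg/mL
Drug rate = 82.1 mL/hr × 10 mcg/mL = 821 mcg/hr
821 mcg/hr ÷ 60 min/hr = 13.68333 mcg/min
13.68333 mcg/min ÷ 89 kg = 0.1537453 mcg/kg/min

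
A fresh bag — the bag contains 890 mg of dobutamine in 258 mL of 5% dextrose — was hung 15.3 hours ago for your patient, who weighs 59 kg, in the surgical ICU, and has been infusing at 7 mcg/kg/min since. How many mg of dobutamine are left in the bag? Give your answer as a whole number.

511 mg

Dose = 7 mcg/kg/min × 59 kg = 413 mcg/min
413 mcg/min × 60 min/hr = 24780 mcg/hr
Concentration = 890 mg ÷ 258 mL = 3.449612 mg/mL = 3449.612 mcg/mL
Rate = 24780 mcg/hr ÷ 3449.612 mcg/mL = 7.183416 mL/hr
Volume infused = 7.183416 mL/hr × 15.3 hr = 109.9063 mL
Volume remaining = 258 − 109.9063 = 148.0937 mL
Drug remaining = 148.0937 mL × 3449.612 mcg/mL = 510866 mcg = 510.866 mg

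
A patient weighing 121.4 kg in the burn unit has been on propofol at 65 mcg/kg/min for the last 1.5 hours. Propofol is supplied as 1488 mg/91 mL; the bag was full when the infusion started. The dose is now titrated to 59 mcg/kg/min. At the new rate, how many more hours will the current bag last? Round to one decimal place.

1.8 hours

Initial rate:
Dose = 65 mcg/kg/min × 121.4 kg = 7891 mcg/min
7891 mcg/min × 60 min/hr = 473460 mcg/hr
Concentration = 1488 mg ÷ 91 mL = 16.35165 mg/mL = 16351.65 mcg/mL
Rate = 473460 mcg/hr ÷ 16351.65 mcg/mL = 28.95488 mL/hr
Volume infused so far = 28.95488 mL/hr × 1.5 hr = 43.43232 mL
Volume remaining = 91 − 43.43232 = 47.56768 mL
New rate:
Dose = 59 mcg/kg/min × 121.4 kg = 7162.6 mcg/min
7162.6 mcg/min × 60 min/hr = 429756 mcg/hr
Rate = 429756 mcg/hr ÷ 16351.65 mcg/mL = 26.28212 mL/hr
Time remaining = 47.56768 mL ÷ 26.28212 mL/hr = 1.809887 hr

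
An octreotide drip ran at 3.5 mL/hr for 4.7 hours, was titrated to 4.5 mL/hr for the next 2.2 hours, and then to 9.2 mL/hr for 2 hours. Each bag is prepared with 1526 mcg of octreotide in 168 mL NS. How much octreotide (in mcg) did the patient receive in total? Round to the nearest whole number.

406 mcg

Concentration = 1526 mcg ÷ 168 mL = 9.083333 mcg/mL
Stage 1: 3.5 mL/hr × 4.7 hr = 16.45 mL → 16.45 mL × 9.083333 mcg/mL = 149.4208 mcg
Stage 2: 4.5 mL/hr × 2.2 hr = 9.9 mL → 9.9 mL × 9.083333 mcg/mL = 89.925 mcg
Stage 3: 9.2 mL/hr × 2 hr = 18.4 mL → 18.4 mL × 9.083333 mcg/mL = 167.1333 mcg
Total = 149.4208 + 89.925 + 167.1333 = 406.4792 mcg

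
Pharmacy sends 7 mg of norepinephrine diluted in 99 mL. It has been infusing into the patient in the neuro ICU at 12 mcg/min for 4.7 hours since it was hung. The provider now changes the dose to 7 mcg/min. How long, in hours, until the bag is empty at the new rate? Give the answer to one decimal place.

Initial rate:
12 mcg/min × 60 min/hr = 720 mcg/hr
Concentration = 7 mg ÷ 99 mL = 0.07070707 mg/mL = 70.70707 mcg/mL
Rate = 720 mcg/hr ÷ 70.70707 mcg/mL = 10.18286 mL/hr
Volume infused so far = 10.18286 mL/hr × 4.7 hr = 47.85943 mL
Volume remaining = 99 − 47.85943 = 51.14057 mL
New rate:
7 mcg/min × 60 min/hr = 420 mcg/hr
Rate = 420 mcg/hr ÷ 70.70707 mcg/mL = 5.94 mL/hr
Time remaining = 51.14057 mL ÷ 5.94 mL/hr = 8.609524 hr

8.6 hours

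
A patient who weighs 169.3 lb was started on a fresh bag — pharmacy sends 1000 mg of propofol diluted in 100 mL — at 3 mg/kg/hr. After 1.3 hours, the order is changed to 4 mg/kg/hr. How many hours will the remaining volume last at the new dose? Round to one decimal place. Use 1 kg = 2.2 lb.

2.3 hours

Initial rate:
Weight = 169.3 lb ÷ 2.2 lb/kg = 76.95455 kg
Dose = 3 mg/kg/hr × 76.95455 kg = 230.8636 mg/hr
Concentration = 1000 mg ÷ 100 mL = 10 mg/mL
Rate = 230.8636 mg/hr ÷ 10 mg/mL = 23.08636 mL/hr
Volume infused so far = 23.08636 mL/hr × 1.3 hr = 30.01227 mL
Volume remaining = 100 − 30.01227 = 69.98773 mL
New rate:
Dose = 4 mg/kg/hr × 76.95455 kg = 307.8182 mg/hr
Rate = 307.8182 mg/hr ÷ 10 mg/mL = 30.78182 mL/hr
Time remaining = 69.98773 mL ÷ 30.78182 mL/hr = 2.273671 hr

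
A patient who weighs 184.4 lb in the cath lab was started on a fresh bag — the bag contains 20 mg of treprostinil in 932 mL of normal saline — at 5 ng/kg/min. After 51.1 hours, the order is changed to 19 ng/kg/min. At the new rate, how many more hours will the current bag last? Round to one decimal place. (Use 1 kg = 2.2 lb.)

Initial rate:
Weight = 184.4 lb ÷ 2.2 lb/kg = 83.81818 kg
Dose = 5 ng/kg/min × 83.81818 kg = 419.0909 ng/min
419.0909 ng/min × 60 min/hr = 25145.45 ng/hr
Concentration = 20 mg ÷ 932 mL = 0.02145923 mg/mL = 21459.23 ng/mL
Rate = 25145.45 ng/hr ÷ 21459.23 ng/mL = 1.171778 mL/hr
Volume infused so far = 1.171778 mL/hr × 51.1 hr = 59.87787 mL
Volume remaining = 932 − 59.87787 = 872.1221 mL
New rate:
Dose = 19 ng/kg/min × 83.81818 kg = 1592.545 ng/min
1592.545 ng/min × 60 min/hr = 95552.73 ng/hr
Rate = 95552.73 ng/hr ÷ 21459.23 ng/mL = 4.452757 mL/hr
Time remaining = 872.1221 mL ÷ 4.452757 mL/hr = 195.8612 hr

195.9 hours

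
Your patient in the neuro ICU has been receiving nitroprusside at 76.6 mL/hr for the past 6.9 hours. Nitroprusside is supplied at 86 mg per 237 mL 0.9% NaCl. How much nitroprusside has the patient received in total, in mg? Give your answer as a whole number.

192 mg

Concentration = 86 mg ÷ 237 mL = 0.3628692 mg/mL = 362.8692 mcg/mL
Drug rate = 76.6 mL/hr × 362.8692 mcg/mL = 27795.78 mcg/hr
Total = 27795.78 mcg/hr × 6.9 hr = 191790.9 mcg = 191.7909 mg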